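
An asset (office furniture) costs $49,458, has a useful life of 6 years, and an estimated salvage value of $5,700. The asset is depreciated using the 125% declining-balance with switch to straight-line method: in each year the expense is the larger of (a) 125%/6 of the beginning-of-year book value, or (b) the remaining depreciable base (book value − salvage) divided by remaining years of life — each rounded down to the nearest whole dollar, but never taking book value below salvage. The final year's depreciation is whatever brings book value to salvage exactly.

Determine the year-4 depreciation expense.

$6,280

Depreciable base = $49,458 − $5,700 = $43,758.
Year 1: DB = ⌊$49,458 × 125%/6⌋ = $10,303; SL = ⌊$43,758/6⌋ = $7,293 → take DB $10,303. Book value $39,155.
Year 2: DB = ⌊$39,155 × 125%/6⌋ = $8,157; SL = ⌊$33,455/5⌋ = $6,691 → take DB $8,157. Book value $30,998.
Year 3: DB = ⌊$30,998 × 125%/6⌋ = $6,457; SL = ⌊$25,298/4⌋ = $6,324 → take DB $6,457. Book value $24,541.
Year 4: DB = ⌊$24,541 × 125%/6⌋ = $5,112; SL = ⌊$18,841/3⌋ = $6,280 → take SL $6,280. Book value $18,261.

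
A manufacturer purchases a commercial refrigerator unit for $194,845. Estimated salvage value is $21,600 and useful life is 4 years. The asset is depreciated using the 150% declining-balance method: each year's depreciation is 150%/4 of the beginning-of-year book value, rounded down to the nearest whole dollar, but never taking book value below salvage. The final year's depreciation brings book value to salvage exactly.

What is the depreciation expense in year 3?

Depreciable base = $194,845 − $21,600 = $173,245.
Year 1: ⌊$194,845 × 150%/4⌋ = $73,066. Book value $121,779.
Year 2: ⌊$121,779 × 150%/4⌋ = $45,667. Book value $76,112.
Year 3: ⌊$76,112 × 150%/4⌋ = $28,542. Book value $47,570.

$28,542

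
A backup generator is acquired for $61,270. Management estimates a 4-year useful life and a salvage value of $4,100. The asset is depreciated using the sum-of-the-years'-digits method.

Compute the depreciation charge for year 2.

$17,151

Depreciable base = $61,270 − $4,100 = $57,170.
Sum of the years' digits = 4+3+2+1 = 10.
Year 1: $57,170 × 4/10 = $22,868. Book value $38,402.
Year 2: $57,170 × 3/10 = $17,151. Book value $21,251.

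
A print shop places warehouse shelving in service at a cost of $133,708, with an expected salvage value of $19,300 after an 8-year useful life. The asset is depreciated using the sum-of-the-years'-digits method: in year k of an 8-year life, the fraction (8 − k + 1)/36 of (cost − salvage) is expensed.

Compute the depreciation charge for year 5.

$12,712

Depreciable base = $133,708 − $19,300 = $114,408.
Sum of the years' digits = 8+7+6+5+4+3+2+1 = 36.
Year 1: $114,408 × 8/36 = $25,424. Book value $108,284.
Year 2: $114,408 × 7/36 = $22,246. Book value $86,038.
Year 3: $114,408 × 6/36 = $19,068. Book value $66,970.
Year 4: $114,408 × 5/36 = $15,890. Book value $51,080.
Year 5: $114,408 × 4/36 = $12,712. Book value $38,368.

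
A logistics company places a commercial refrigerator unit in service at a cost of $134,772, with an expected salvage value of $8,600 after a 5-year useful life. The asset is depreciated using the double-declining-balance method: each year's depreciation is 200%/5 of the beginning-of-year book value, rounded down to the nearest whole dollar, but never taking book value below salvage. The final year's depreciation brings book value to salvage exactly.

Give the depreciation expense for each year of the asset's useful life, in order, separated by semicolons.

Depreciable base = $134,772 − $8,600 = $126,172.
Year 1: ⌊$134,772 × 200%/5⌋ = $53,908. Book value $80,864.
Year 2: ⌊$80,864 × 200%/5⌋ = $32,345. Book value $48,519.
Year 3: ⌊$48,519 × 200%/5⌋ = $19,407. Book value $29,112.
Year 4: ⌊$29,112 × 200%/5⌋ = $11,644. Book value $17,468.
Year 5 (final): $17,468 − $8,600 = $8,868. Book value $8,600.

$53,908; $32,345; $19,407; $11,644; $8,868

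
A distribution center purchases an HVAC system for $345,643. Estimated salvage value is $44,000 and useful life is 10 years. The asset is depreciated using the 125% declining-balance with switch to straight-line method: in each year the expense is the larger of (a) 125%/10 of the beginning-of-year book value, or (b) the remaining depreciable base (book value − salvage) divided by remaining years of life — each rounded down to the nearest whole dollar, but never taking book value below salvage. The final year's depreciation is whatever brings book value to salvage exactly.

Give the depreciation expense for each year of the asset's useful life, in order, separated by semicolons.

Depreciable base = $345,643 − $44,000 = $301,643.
Year 1: DB = ⌊$345,643 × 125%/10⌋ = $43,205; SL = ⌊$301,643/10⌋ = $30,164 → take DB $43,205. Book value $302,438.
Year 2: DB = ⌊$302,438 × 125%/10⌋ = $37,804; SL = ⌊$258,438/9⌋ = $28,715 → take DB $37,804. Book value $264,634.
Year 3: DB = ⌊$264,634 × 125%/10⌋ = $33,079; SL = ⌊$220,634/8⌋ = $27,579 → take DB $33,079. Book value $231,555.
Year 4: DB = ⌊$231,555 × 125%/10⌋ = $28,944; SL = ⌊$187,555/7⌋ = $26,793 → take DB $28,944. Book value $202,611.
Year 5: DB = ⌊$202,611 × 125%/10⌋ = $25,326; SL = ⌊$158,611/6⌋ = $26,435 → take SL $26,435. Book value $176,176.
Year 6: DB = ⌊$176,176 × 125%/10⌋ = $22,022; SL = ⌊$132,176/5⌋ = $26,435 → take SL $26,435. Book value $149,741.
Year 7: DB = ⌊$149,741 × 125%/10⌋ = $18,717; SL = ⌊$105,741/4⌋ = $26,435 → take SL $26,435. Book value $123,306.
Year 8: DB = ⌊$123,306 × 125%/10⌋ = $15,413; SL = ⌊$79,306/3⌋ = $26,435 → take SL $26,435. Book value $96,871.
Year 9: DB = ⌊$96,871 × 125%/10⌋ = $12,108; SL = ⌊$52,871/2⌋ = $26,435 → take SL $26,435. Book value $70,436.
Year 10 (final): $70,436 − $44,000 = $26,436. Book value $44,000.

$43,205; $37,804; $33,079; $28,944; $26,435; $26,435; $26,435; $26,435; $26,435; $26,436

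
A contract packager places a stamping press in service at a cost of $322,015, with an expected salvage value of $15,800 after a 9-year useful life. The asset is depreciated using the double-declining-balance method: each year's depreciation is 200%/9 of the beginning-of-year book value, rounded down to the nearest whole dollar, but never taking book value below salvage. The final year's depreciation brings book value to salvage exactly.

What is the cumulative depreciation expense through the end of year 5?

$230,359

Depreciable base = $322,015 − $15,800 = $306,215.
Year 1: ⌊$322,015 × 200%/9⌋ = $71,558. Book value $250,457.
Year 2: ⌊$250,457 × 200%/9⌋ = $55,657. Book value $194,800.
Year 3: ⌊$194,800 × 200%/9⌋ = $43,288. Book value $151,512.
Year 4: ⌊$151,512 × 200%/9⌋ = $33,669. Book value $117,843.
Year 5: ⌊$117,843 × 200%/9⌋ = $26,187. Book value $91,656.
Accumulated through year 5 = $322,015 − $91,656 = $230,359.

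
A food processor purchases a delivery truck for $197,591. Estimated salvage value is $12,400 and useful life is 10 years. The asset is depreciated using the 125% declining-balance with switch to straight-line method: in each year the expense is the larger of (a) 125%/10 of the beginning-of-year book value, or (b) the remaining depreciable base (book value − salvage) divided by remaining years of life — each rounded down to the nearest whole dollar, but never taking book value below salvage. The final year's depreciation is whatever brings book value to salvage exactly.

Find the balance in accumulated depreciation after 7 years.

$133,774

Depreciable base = $197,591 − $12,400 = $185,191.
Year 1: DB = ⌊$197,591 × 125%/10⌋ = $24,698; SL = ⌊$185,191/10⌋ = $18,519 → take DB $24,698. Book value $172,893.
Year 2: DB = ⌊$172,893 × 125%/10⌋ = $21,611; SL = ⌊$160,493/9⌋ = $17,832 → take DB $21,611. Book value $151,282.
Year 3: DB = ⌊$151,282 × 125%/10⌋ = $18,910; SL = ⌊$138,882/8⌋ = $17,360 → take DB $18,910. Book value $132,372.
Year 4: DB = ⌊$132,372 × 125%/10⌋ = $16,546; SL = ⌊$119,972/7⌋ = $17,138 → take SL $17,138. Book value $115,234.
Year 5: DB = ⌊$115,234 × 125%/10⌋ = $14,404; SL = ⌊$102,834/6⌋ = $17,139 → take SL $17,139. Book value $98,095.
Year 6: DB = ⌊$98,095 × 125%/10⌋ = $12,261; SL = ⌊$85,695/5⌋ = $17,139 → take SL $17,139. Book value $80,956.
Year 7: DB = ⌊$80,956 × 125%/10⌋ = $10,119; SL = ⌊$68,556/4⌋ = $17,139 → take SL $17,139. Book value $63,817.
Accumulated through year 7 = $197,591 − $63,817 = $133,774.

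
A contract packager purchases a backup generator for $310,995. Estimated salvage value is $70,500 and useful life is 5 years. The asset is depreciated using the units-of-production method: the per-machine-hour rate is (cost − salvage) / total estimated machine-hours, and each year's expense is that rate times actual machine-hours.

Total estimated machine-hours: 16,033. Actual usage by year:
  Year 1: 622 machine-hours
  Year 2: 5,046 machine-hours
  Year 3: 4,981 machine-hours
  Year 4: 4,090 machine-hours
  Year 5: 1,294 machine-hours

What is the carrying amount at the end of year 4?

$89,910

Depreciable base = $310,995 − $70,500 = $240,495.
Rate = $240,495 / 16,033 machine-hours = $15 per machine-hour.
Year 1: 622 × $15 = $9,330. Book value $301,665.
Year 2: 5,046 × $15 = $75,690. Book value $225,975.
Year 3: 4,981 × $15 = $74,715. Book value $151,260.
Year 4: 4,090 × $15 = $61,350. Book value $89,910.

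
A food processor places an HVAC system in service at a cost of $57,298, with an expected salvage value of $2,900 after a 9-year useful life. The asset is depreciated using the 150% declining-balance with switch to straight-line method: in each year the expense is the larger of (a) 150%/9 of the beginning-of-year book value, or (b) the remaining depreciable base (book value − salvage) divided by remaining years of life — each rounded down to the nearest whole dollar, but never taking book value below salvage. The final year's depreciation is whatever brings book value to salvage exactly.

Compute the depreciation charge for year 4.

$5,526

Depreciable base = $57,298 − $2,900 = $54,398.
Year 1: DB = ⌊$57,298 × 150%/9⌋ = $9,549; SL = ⌊$54,398/9⌋ = $6,044 → take DB $9,549. Book value $47,749.
Year 2: DB = ⌊$47,749 × 150%/9⌋ = $7,958; SL = ⌊$44,849/8⌋ = $5,606 → take DB $7,958. Book value $39,791.
Year 3: DB = ⌊$39,791 × 150%/9⌋ = $6,631; SL = ⌊$36,891/7⌋ = $5,270 → take DB $6,631. Book value $33,160.
Year 4: DB = ⌊$33,160 × 150%/9⌋ = $5,526; SL = ⌊$30,260/6⌋ = $5,043 → take DB $5,526. Book value $27,634.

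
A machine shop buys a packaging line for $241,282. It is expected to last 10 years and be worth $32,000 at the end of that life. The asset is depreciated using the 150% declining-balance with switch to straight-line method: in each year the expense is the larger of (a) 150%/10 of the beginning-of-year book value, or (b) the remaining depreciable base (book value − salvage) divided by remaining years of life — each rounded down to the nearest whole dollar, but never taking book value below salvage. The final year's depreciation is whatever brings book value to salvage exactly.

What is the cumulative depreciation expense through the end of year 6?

Depreciable base = $241,282 − $32,000 = $209,282.
Year 1: DB = ⌊$241,282 × 150%/10⌋ = $36,192; SL = ⌊$209,282/10⌋ = $20,928 → take DB $36,192. Book value $205,090.
Year 2: DB = ⌊$205,090 × 150%/10⌋ = $30,763; SL = ⌊$173,090/9⌋ = $19,232 → take DB $30,763. Book value $174,327.
Year 3: DB = ⌊$174,327 × 150%/10⌋ = $26,149; SL = ⌊$142,327/8⌋ = $17,790 → take DB $26,149. Book value $148,178.
Year 4: DB = ⌊$148,178 × 150%/10⌋ = $22,226; SL = ⌊$116,178/7⌋ = $16,596 → take DB $22,226. Book value $125,952.
Year 5: DB = ⌊$125,952 × 150%/10⌋ = $18,892; SL = ⌊$93,952/6⌋ = $15,658 → take DB $18,892. Book value $107,060.
Year 6: DB = ⌊$107,060 × 150%/10⌋ = $16,059; SL = ⌊$75,060/5⌋ = $15,012 → take DB $16,059. Book value $91,001.
Accumulated through year 6 = $241,282 − $91,001 = $150,281.

$150,281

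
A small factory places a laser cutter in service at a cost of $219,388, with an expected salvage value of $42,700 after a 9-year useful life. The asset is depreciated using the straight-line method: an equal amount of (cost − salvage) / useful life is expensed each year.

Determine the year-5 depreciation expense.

Depreciable base = $219,388 − $42,700 = $176,688.
Annual expense = $176,688 / 9 = $19,632.

$19,632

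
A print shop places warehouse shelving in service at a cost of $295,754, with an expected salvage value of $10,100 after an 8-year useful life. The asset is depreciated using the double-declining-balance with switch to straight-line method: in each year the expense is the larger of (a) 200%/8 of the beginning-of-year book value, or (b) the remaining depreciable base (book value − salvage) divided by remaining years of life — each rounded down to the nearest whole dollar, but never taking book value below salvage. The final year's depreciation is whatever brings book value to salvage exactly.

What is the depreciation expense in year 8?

$20,029

Depreciable base = $295,754 − $10,100 = $285,654.
Year 1: DB = ⌊$295,754 × 200%/8⌋ = $73,938; SL = ⌊$285,654/8⌋ = $35,706 → take DB $73,938. Book value $221,816.
Year 2: DB = ⌊$221,816 × 200%/8⌋ = $55,454; SL = ⌊$211,716/7⌋ = $30,245 → take DB $55,454. Book value $166,362.
Year 3: DB = ⌊$166,362 × 200%/8⌋ = $41,590; SL = ⌊$156,262/6⌋ = $26,043 → take DB $41,590. Book value $124,772.
Year 4: DB = ⌊$124,772 × 200%/8⌋ = $31,193; SL = ⌊$114,672/5⌋ = $22,934 → take DB $31,193. Book value $93,579.
Year 5: DB = ⌊$93,579 × 200%/8⌋ = $23,394; SL = ⌊$83,479/4⌋ = $20,869 → take DB $23,394. Book value $70,185.
Year 6: DB = ⌊$70,185 × 200%/8⌋ = $17,546; SL = ⌊$60,085/3⌋ = $20,028 → take SL $20,028. Book value $50,157.
Year 7: DB = ⌊$50,157 × 200%/8⌋ = $12,539; SL = ⌊$40,057/2⌋ = $20,028 → take SL $20,028. Book value $30,129.
Year 8 (final): $30,129 − $10,100 = $20,029. Book value $10,100.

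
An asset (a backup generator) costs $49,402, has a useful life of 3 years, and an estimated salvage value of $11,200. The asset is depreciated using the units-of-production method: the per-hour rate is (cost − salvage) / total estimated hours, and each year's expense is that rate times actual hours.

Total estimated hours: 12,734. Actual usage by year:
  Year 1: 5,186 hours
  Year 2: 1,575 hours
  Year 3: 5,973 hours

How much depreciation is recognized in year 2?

$4,725

Depreciable base = $49,402 − $11,200 = $38,202.
Rate = $38,202 / 12,734 hours = $3 per hour.
Year 1: 5,186 × $3 = $15,558. Book value $33,844.
Year 2: 1,575 × $3 = $4,725. Book value $29,119.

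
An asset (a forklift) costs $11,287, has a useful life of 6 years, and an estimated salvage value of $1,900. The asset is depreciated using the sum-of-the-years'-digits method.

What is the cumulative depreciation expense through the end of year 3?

$6,705

Depreciable base = $11,287 − $1,900 = $9,387.
Sum of the years' digits = 6+5+4+3+2+1 = 21.
Year 1: $9,387 × 6/21 = $2,682. Book value $8,605.
Year 2: $9,387 × 5/21 = $2,235. Book value $6,370.
Year 3: $9,387 × 4/21 = $1,788. Book value $4,582.
Accumulated through year 3 = $11,287 − $4,582 = $6,705.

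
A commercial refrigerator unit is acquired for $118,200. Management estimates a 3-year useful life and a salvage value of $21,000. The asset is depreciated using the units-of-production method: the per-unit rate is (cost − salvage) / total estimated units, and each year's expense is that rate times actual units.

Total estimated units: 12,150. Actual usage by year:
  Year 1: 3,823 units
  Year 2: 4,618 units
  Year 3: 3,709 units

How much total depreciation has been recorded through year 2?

Depreciable base = $118,200 − $21,000 = $97,200.
Rate = $97,200 / 12,150 units = $8 per unit.
Year 1: 3,823 × $8 = $30,584. Book value $87,616.
Year 2: 4,618 × $8 = $36,944. Book value $50,672.
Accumulated through year 2 = $118,200 − $50,672 = $67,528.

$67,528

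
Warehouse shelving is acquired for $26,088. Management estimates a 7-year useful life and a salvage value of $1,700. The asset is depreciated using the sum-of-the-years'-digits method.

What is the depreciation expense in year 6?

Depreciable base = $26,088 − $1,700 = $24,388.
Sum of the years' digits = 7+6+5+4+3+2+1 = 28.
Year 1: $24,388 × 7/28 = $6,097. Book value $19,991.
Year 2: $24,388 × 6/28 = $5,226. Book value $14,765.
Year 3: $24,388 × 5/28 = $4,355. Book value $10,410.
Year 4: $24,388 × 4/28 = $3,484. Book value $6,926.
Year 5: $24,388 × 3/28 = $2,613. Book value $4,313.
Year 6: $24,388 × 2/28 = $1,742. Book value $2,571.

$1,742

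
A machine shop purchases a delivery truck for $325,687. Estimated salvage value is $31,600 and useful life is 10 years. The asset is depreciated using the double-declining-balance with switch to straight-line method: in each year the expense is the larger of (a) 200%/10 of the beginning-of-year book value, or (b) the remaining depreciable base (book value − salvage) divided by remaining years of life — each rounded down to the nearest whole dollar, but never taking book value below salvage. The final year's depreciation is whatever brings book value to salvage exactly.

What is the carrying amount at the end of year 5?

$106,722

Depreciable base = $325,687 − $31,600 = $294,087.
Year 1: DB = ⌊$325,687 × 200%/10⌋ = $65,137; SL = ⌊$294,087/10⌋ = $29,408 → take DB $65,137. Book value $260,550.
Year 2: DB = ⌊$260,550 × 200%/10⌋ = $52,110; SL = ⌊$228,950/9⌋ = $25,438 → take DB $52,110. Book value $208,440.
Year 3: DB = ⌊$208,440 × 200%/10⌋ = $41,688; SL = ⌊$176,840/8⌋ = $22,105 → take DB $41,688. Book value $166,752.
Year 4: DB = ⌊$166,752 × 200%/10⌋ = $33,350; SL = ⌊$135,152/7⌋ = $19,307 → take DB $33,350. Book value $133,402.
Year 5: DB = ⌊$133,402 × 200%/10⌋ = $26,680; SL = ⌊$101,802/6⌋ = $16,967 → take DB $26,680. Book value $106,722.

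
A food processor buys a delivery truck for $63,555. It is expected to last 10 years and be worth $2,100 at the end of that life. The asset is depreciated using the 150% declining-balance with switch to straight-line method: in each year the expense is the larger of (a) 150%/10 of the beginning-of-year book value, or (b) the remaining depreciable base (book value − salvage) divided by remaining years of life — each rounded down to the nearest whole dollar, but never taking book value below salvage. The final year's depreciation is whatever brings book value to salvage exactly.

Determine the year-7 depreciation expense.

Depreciable base = $63,555 − $2,100 = $61,455.
Year 1: DB = ⌊$63,555 × 150%/10⌋ = $9,533; SL = ⌊$61,455/10⌋ = $6,145 → take DB $9,533. Book value $54,022.
Year 2: DB = ⌊$54,022 × 150%/10⌋ = $8,103; SL = ⌊$51,922/9⌋ = $5,769 → take DB $8,103. Book value $45,919.
Year 3: DB = ⌊$45,919 × 150%/10⌋ = $6,887; SL = ⌊$43,819/8⌋ = $5,477 → take DB $6,887. Book value $39,032.
Year 4: DB = ⌊$39,032 × 150%/10⌋ = $5,854; SL = ⌊$36,932/7⌋ = $5,276 → take DB $5,854. Book value $33,178.
Year 5: DB = ⌊$33,178 × 150%/10⌋ = $4,976; SL = ⌊$31,078/6⌋ = $5,179 → take SL $5,179. Book value $27,999.
Year 6: DB = ⌊$27,999 × 150%/10⌋ = $4,199; SL = ⌊$25,899/5⌋ = $5,179 → take SL $5,179. Book value $22,820.
Year 7: DB = ⌊$22,820 × 150%/10⌋ = $3,423; SL = ⌊$20,720/4⌋ = $5,180 → take SL $5,180. Book value $17,640.

$5,180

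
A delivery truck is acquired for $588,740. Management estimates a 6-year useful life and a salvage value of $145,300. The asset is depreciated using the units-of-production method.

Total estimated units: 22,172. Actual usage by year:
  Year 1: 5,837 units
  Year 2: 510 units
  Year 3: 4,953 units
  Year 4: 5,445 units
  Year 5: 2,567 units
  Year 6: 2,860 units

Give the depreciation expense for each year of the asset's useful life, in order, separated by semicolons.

Depreciable base = $588,740 − $145,300 = $443,440.
Rate = $443,440 / 22,172 units = $20 per unit.
Year 1: 5,837 × $20 = $116,740. Book value $472,000.
Year 2: 510 × $20 = $10,200. Book value $461,800.
Year 3: 4,953 × $20 = $99,060. Book value $362,740.
Year 4: 5,445 × $20 = $108,900. Book value $253,840.
Year 5: 2,567 × $20 = $51,340. Book value $202,500.
Year 6: 2,860 × $20 = $57,200. Book value $145,300.

$116,740; $10,200; $99,060; $108,900; $51,340; $57,200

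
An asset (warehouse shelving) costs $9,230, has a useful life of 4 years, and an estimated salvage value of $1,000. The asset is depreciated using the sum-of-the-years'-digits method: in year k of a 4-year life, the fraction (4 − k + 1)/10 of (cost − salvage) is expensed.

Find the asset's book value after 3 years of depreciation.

$1,823

Depreciable base = $9,230 − $1,000 = $8,230.
Sum of the years' digits = 4+3+2+1 = 10.
Year 1: $8,230 × 4/10 = $3,292. Book value $5,938.
Year 2: $8,230 × 3/10 = $2,469. Book value $3,469.
Year 3: $8,230 × 2/10 = $1,646. Book value $1,823.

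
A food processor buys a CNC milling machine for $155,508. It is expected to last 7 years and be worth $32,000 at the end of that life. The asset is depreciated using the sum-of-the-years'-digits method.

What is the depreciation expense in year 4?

$17,644

Depreciable base = $155,508 − $32,000 = $123,508.
Sum of the years' digits = 7+6+5+4+3+2+1 = 28.
Year 1: $123,508 × 7/28 = $30,877. Book value $124,631.
Year 2: $123,508 × 6/28 = $26,466. Book value $98,165.
Year 3: $123,508 × 5/28 = $22,055. Book value $76,110.
Year 4: $123,508 × 4/28 = $17,644. Book value $58,466.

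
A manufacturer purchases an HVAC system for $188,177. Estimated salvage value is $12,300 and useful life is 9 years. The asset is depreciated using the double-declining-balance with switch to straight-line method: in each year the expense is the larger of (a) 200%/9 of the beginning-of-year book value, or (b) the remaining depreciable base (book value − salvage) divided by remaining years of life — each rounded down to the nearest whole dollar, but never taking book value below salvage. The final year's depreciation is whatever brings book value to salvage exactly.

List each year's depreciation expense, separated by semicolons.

$41,817; $32,524; $25,296; $19,675; $15,303; $11,902; $9,786; $9,787; $9,787

Depreciable base = $188,177 − $12,300 = $175,877.
Year 1: DB = ⌊$188,177 × 200%/9⌋ = $41,817; SL = ⌊$175,877/9⌋ = $19,541 → take DB $41,817. Book value $146,360.
Year 2: DB = ⌊$146,360 × 200%/9⌋ = $32,524; SL = ⌊$134,060/8⌋ = $16,757 → take DB $32,524. Book value $113,836.
Year 3: DB = ⌊$113,836 × 200%/9⌋ = $25,296; SL = ⌊$101,536/7⌋ = $14,505 → take DB $25,296. Book value $88,540.
Year 4: DB = ⌊$88,540 × 200%/9⌋ = $19,675; SL = ⌊$76,240/6⌋ = $12,706 → take DB $19,675. Book value $68,865.
Year 5: DB = ⌊$68,865 × 200%/9⌋ = $15,303; SL = ⌊$56,565/5⌋ = $11,313 → take DB $15,303. Book value $53,562.
Year 6: DB = ⌊$53,562 × 200%/9⌋ = $11,902; SL = ⌊$41,262/4⌋ = $10,315 → take DB $11,902. Book value $41,660.
Year 7: DB = ⌊$41,660 × 200%/9⌋ = $9,257; SL = ⌊$29,360/3⌋ = $9,786 → take SL $9,786. Book value $31,874.
Year 8: DB = ⌊$31,874 × 200%/9⌋ = $7,083; SL = ⌊$19,574/2⌋ = $9,787 → take SL $9,787. Book value $22,087.
Year 9 (final): $22,087 − $12,300 = $9,787. Book value $12,300.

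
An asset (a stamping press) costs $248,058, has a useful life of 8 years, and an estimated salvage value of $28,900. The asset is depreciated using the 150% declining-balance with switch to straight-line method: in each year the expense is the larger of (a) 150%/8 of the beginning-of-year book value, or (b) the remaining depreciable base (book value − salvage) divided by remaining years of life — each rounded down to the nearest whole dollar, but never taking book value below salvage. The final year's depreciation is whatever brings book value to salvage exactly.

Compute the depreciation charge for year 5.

$20,270

Depreciable base = $248,058 − $28,900 = $219,158.
Year 1: DB = ⌊$248,058 × 150%/8⌋ = $46,510; SL = ⌊$219,158/8⌋ = $27,394 → take DB $46,510. Book value $201,548.
Year 2: DB = ⌊$201,548 × 150%/8⌋ = $37,790; SL = ⌊$172,648/7⌋ = $24,664 → take DB $37,790. Book value $163,758.
Year 3: DB = ⌊$163,758 × 150%/8⌋ = $30,704; SL = ⌊$134,858/6⌋ = $22,476 → take DB $30,704. Book value $133,054.
Year 4: DB = ⌊$133,054 × 150%/8⌋ = $24,947; SL = ⌊$104,154/5⌋ = $20,830 → take DB $24,947. Book value $108,107.
Year 5: DB = ⌊$108,107 × 150%/8⌋ = $20,270; SL = ⌊$79,207/4⌋ = $19,801 → take DB $20,270. Book value $87,837.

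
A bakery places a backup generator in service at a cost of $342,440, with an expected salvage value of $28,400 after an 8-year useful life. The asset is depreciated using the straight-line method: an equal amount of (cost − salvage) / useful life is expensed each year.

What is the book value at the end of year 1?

Depreciable base = $342,440 − $28,400 = $314,040.
Annual expense = $314,040 / 8 = $39,255.
End of year 1: book value $303,185.

$303,185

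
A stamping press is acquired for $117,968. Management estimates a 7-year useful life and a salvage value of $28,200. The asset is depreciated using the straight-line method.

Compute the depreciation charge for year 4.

$12,824

Depreciable base = $117,968 − $28,200 = $89,768.
Annual expense = $89,768 / 7 = $12,824.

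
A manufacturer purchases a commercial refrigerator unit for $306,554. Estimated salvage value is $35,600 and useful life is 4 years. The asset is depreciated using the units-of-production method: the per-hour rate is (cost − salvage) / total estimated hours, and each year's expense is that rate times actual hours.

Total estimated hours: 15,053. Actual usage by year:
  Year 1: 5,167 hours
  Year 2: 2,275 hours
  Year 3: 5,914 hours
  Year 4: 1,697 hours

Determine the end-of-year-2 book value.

Depreciable base = $306,554 − $35,600 = $270,954.
Rate = $270,954 / 15,053 hours = $18 per hour.
Year 1: 5,167 × $18 = $93,006. Book value $213,548.
Year 2: 2,275 × $18 = $40,950. Book value $172,598.

$172,598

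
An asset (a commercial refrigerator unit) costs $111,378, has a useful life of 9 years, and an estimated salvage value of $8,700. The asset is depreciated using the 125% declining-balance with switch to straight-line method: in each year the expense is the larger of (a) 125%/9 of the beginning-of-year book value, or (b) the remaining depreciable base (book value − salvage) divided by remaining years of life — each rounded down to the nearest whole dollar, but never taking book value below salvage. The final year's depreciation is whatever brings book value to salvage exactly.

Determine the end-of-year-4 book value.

$60,716

Depreciable base = $111,378 − $8,700 = $102,678.
Year 1: DB = ⌊$111,378 × 125%/9⌋ = $15,469; SL = ⌊$102,678/9⌋ = $11,408 → take DB $15,469. Book value $95,909.
Year 2: DB = ⌊$95,909 × 125%/9⌋ = $13,320; SL = ⌊$87,209/8⌋ = $10,901 → take DB $13,320. Book value $82,589.
Year 3: DB = ⌊$82,589 × 125%/9⌋ = $11,470; SL = ⌊$73,889/7⌋ = $10,555 → take DB $11,470. Book value $71,119.
Year 4: DB = ⌊$71,119 × 125%/9⌋ = $9,877; SL = ⌊$62,419/6⌋ = $10,403 → take SL $10,403. Book value $60,716.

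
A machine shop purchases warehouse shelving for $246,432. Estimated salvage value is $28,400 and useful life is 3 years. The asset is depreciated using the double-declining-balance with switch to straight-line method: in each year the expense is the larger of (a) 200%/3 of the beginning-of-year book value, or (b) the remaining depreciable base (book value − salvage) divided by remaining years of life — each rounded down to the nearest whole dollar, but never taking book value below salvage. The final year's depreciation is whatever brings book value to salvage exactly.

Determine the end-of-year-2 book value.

Depreciable base = $246,432 − $28,400 = $218,032.
Year 1: DB = ⌊$246,432 × 200%/3⌋ = $164,288; SL = ⌊$218,032/3⌋ = $72,677 → take DB $164,288. Book value $82,144.
Year 2: DB = ⌊$82,144 × 200%/3⌋ = $54,762; SL = ⌊$53,744/2⌋ = $26,872 → take DB $54,762, capped at $53,744. Book value $28,400.

$28,400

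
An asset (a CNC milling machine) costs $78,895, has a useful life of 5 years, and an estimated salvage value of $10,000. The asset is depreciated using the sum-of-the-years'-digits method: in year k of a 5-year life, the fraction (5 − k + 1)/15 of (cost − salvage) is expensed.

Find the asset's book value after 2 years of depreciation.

$37,558

Depreciable base = $78,895 − $10,000 = $68,895.
Sum of the years' digits = 5+4+3+2+1 = 15.
Year 1: $68,895 × 5/15 = $22,965. Book value $55,930.
Year 2: $68,895 × 4/15 = $18,372. Book value $37,558.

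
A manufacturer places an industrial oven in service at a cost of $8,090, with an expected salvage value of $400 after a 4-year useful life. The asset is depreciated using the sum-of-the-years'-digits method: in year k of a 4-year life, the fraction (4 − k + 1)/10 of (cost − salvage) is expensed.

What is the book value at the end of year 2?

$2,707

Depreciable base = $8,090 − $400 = $7,690.
Sum of the years' digits = 4+3+2+1 = 10.
Year 1: $7,690 × 4/10 = $3,076. Book value $5,014.
Year 2: $7,690 × 3/10 = $2,307. Book value $2,707.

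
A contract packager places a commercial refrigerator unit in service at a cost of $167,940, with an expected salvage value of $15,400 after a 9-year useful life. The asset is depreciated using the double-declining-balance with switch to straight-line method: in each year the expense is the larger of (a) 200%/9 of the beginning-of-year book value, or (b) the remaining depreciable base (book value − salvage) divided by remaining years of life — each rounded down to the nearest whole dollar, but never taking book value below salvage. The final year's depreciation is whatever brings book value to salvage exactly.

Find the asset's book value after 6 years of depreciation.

Depreciable base = $167,940 − $15,400 = $152,540.
Year 1: DB = ⌊$167,940 × 200%/9⌋ = $37,320; SL = ⌊$152,540/9⌋ = $16,948 → take DB $37,320. Book value $130,620.
Year 2: DB = ⌊$130,620 × 200%/9⌋ = $29,026; SL = ⌊$115,220/8⌋ = $14,402 → take DB $29,026. Book value $101,594.
Year 3: DB = ⌊$101,594 × 200%/9⌋ = $22,576; SL = ⌊$86,194/7⌋ = $12,313 → take DB $22,576. Book value $79,018.
Year 4: DB = ⌊$79,018 × 200%/9⌋ = $17,559; SL = ⌊$63,618/6⌋ = $10,603 → take DB $17,559. Book value $61,459.
Year 5: DB = ⌊$61,459 × 200%/9⌋ = $13,657; SL = ⌊$46,059/5⌋ = $9,211 → take DB $13,657. Book value $47,802.
Year 6: DB = ⌊$47,802 × 200%/9⌋ = $10,622; SL = ⌊$32,402/4⌋ = $8,100 → take DB $10,622. Book value $37,180.

$37,180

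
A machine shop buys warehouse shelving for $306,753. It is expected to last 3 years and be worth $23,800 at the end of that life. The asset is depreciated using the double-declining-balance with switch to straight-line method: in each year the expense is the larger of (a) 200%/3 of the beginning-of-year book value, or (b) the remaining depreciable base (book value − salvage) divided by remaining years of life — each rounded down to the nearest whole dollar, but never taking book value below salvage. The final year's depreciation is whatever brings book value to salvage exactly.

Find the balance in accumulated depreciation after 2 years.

Depreciable base = $306,753 − $23,800 = $282,953.
Year 1: DB = ⌊$306,753 × 200%/3⌋ = $204,502; SL = ⌊$282,953/3⌋ = $94,317 → take DB $204,502. Book value $102,251.
Year 2: DB = ⌊$102,251 × 200%/3⌋ = $68,167; SL = ⌊$78,451/2⌋ = $39,225 → take DB $68,167. Book value $34,084.
Accumulated through year 2 = $306,753 − $34,084 = $272,669.

$272,669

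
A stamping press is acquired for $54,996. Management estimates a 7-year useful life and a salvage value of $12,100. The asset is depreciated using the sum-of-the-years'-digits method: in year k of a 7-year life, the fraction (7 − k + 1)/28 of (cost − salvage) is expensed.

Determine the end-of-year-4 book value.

Depreciable base = $54,996 − $12,100 = $42,896.
Sum of the years' digits = 7+6+5+4+3+2+1 = 28.
Year 1: $42,896 × 7/28 = $10,724. Book value $44,272.
Year 2: $42,896 × 6/28 = $9,192. Book value $35,080.
Year 3: $42,896 × 5/28 = $7,660. Book value $27,420.
Year 4: $42,896 × 4/28 = $6,128. Book value $21,292.

$21,292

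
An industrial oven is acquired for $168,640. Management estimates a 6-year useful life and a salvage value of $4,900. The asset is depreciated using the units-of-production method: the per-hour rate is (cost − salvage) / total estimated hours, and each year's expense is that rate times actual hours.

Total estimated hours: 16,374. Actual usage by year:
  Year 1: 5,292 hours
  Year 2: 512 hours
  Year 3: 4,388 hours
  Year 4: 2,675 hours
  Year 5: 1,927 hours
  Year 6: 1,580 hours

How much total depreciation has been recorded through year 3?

Depreciable base = $168,640 − $4,900 = $163,740.
Rate = $163,740 / 16,374 hours = $10 per hour.
Year 1: 5,292 × $10 = $52,920. Book value $115,720.
Year 2: 512 × $10 = $5,120. Book value $110,600.
Year 3: 4,388 × $10 = $43,880. Book value $66,720.
Accumulated through year 3 = $168,640 − $66,720 = $101,920.

$101,920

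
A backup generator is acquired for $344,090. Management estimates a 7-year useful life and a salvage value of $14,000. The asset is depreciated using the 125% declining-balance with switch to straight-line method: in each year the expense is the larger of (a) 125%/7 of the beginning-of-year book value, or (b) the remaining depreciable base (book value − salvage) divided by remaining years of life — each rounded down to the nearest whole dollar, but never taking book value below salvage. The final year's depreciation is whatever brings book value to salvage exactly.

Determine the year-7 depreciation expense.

Depreciable base = $344,090 − $14,000 = $330,090.
Year 1: DB = ⌊$344,090 × 125%/7⌋ = $61,444; SL = ⌊$330,090/7⌋ = $47,155 → take DB $61,444. Book value $282,646.
Year 2: DB = ⌊$282,646 × 125%/7⌋ = $50,472; SL = ⌊$268,646/6⌋ = $44,774 → take DB $50,472. Book value $232,174.
Year 3: DB = ⌊$232,174 × 125%/7⌋ = $41,459; SL = ⌊$218,174/5⌋ = $43,634 → take SL $43,634. Book value $188,540.
Year 4: DB = ⌊$188,540 × 125%/7⌋ = $33,667; SL = ⌊$174,540/4⌋ = $43,635 → take SL $43,635. Book value $144,905.
Year 5: DB = ⌊$144,905 × 125%/7⌋ = $25,875; SL = ⌊$130,905/3⌋ = $43,635 → take SL $43,635. Book value $101,270.
Year 6: DB = ⌊$101,270 × 125%/7⌋ = $18,083; SL = ⌊$87,270/2⌋ = $43,635 → take SL $43,635. Book value $57,635.
Year 7 (final): $57,635 − $14,000 = $43,635. Book value $14,000.

$43,635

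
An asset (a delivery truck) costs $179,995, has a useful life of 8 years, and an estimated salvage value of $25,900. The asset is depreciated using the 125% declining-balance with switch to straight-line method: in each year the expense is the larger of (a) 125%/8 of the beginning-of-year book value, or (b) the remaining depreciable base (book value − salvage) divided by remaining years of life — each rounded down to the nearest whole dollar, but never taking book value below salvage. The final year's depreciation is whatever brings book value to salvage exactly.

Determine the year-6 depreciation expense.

$16,332

Depreciable base = $179,995 − $25,900 = $154,095.
Year 1: DB = ⌊$179,995 × 125%/8⌋ = $28,124; SL = ⌊$154,095/8⌋ = $19,261 → take DB $28,124. Book value $151,871.
Year 2: DB = ⌊$151,871 × 125%/8⌋ = $23,729; SL = ⌊$125,971/7⌋ = $17,995 → take DB $23,729. Book value $128,142.
Year 3: DB = ⌊$128,142 × 125%/8⌋ = $20,022; SL = ⌊$102,242/6⌋ = $17,040 → take DB $20,022. Book value $108,120.
Year 4: DB = ⌊$108,120 × 125%/8⌋ = $16,893; SL = ⌊$82,220/5⌋ = $16,444 → take DB $16,893. Book value $91,227.
Year 5: DB = ⌊$91,227 × 125%/8⌋ = $14,254; SL = ⌊$65,327/4⌋ = $16,331 → take SL $16,331. Book value $74,896.
Year 6: DB = ⌊$74,896 × 125%/8⌋ = $11,702; SL = ⌊$48,996/3⌋ = $16,332 → take SL $16,332. Book value $58,564.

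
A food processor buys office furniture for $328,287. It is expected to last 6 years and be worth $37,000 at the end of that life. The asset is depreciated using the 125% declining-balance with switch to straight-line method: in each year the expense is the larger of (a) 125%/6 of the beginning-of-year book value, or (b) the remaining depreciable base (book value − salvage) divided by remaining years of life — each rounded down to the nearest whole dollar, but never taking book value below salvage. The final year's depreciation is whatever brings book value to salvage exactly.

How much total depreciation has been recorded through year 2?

$122,537

Depreciable base = $328,287 − $37,000 = $291,287.
Year 1: DB = ⌊$328,287 × 125%/6⌋ = $68,393; SL = ⌊$291,287/6⌋ = $48,547 → take DB $68,393. Book value $259,894.
Year 2: DB = ⌊$259,894 × 125%/6⌋ = $54,144; SL = ⌊$222,894/5⌋ = $44,578 → take DB $54,144. Book value $205,750.
Accumulated through year 2 = $328,287 − $205,750 = $122,537.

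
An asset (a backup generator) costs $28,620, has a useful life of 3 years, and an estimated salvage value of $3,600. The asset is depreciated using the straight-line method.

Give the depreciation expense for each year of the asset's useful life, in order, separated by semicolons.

Depreciable base = $28,620 − $3,600 = $25,020.
Annual expense = $25,020 / 3 = $8,340.
End of year 1: book value $20,280.
End of year 2: book value $11,940.
End of year 3: book value $3,600.

$8,340; $8,340; $8,340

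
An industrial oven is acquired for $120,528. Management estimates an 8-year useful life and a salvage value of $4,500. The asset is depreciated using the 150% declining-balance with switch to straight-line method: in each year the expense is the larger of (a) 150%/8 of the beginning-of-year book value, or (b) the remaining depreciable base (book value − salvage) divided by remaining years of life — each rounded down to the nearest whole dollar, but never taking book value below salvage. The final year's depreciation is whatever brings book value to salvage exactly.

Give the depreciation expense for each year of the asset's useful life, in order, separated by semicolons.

Depreciable base = $120,528 − $4,500 = $116,028.
Year 1: DB = ⌊$120,528 × 150%/8⌋ = $22,599; SL = ⌊$116,028/8⌋ = $14,503 → take DB $22,599. Book value $97,929.
Year 2: DB = ⌊$97,929 × 150%/8⌋ = $18,361; SL = ⌊$93,429/7⌋ = $13,347 → take DB $18,361. Book value $79,568.
Year 3: DB = ⌊$79,568 × 150%/8⌋ = $14,919; SL = ⌊$75,068/6⌋ = $12,511 → take DB $14,919. Book value $64,649.
Year 4: DB = ⌊$64,649 × 150%/8⌋ = $12,121; SL = ⌊$60,149/5⌋ = $12,029 → take DB $12,121. Book value $52,528.
Year 5: DB = ⌊$52,528 × 150%/8⌋ = $9,849; SL = ⌊$48,028/4⌋ = $12,007 → take SL $12,007. Book value $40,521.
Year 6: DB = ⌊$40,521 × 150%/8⌋ = $7,597; SL = ⌊$36,021/3⌋ = $12,007 → take SL $12,007. Book value $28,514.
Year 7: DB = ⌊$28,514 × 150%/8⌋ = $5,346; SL = ⌊$24,014/2⌋ = $12,007 → take SL $12,007. Book value $16,507.
Year 8 (final): $16,507 − $4,500 = $12,007. Book value $4,500.

$22,599; $18,361; $14,919; $12,121; $12,007; $12,007; $12,007; $12,007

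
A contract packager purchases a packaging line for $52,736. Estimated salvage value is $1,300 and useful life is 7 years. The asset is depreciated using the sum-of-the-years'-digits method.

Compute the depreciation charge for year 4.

Depreciable base = $52,736 − $1,300 = $51,436.
Sum of the years' digits = 7+6+5+4+3+2+1 = 28.
Year 1: $51,436 × 7/28 = $12,859. Book value $39,877.
Year 2: $51,436 × 6/28 = $11,022. Book value $28,855.
Year 3: $51,436 × 5/28 = $9,185. Book value $19,670.
Year 4: $51,436 × 4/28 = $7,348. Book value $12,322.

$7,348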